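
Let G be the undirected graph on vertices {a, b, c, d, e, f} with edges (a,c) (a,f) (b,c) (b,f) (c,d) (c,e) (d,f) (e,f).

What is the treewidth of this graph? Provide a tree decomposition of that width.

Every bag has size at most 3, so the width is 3 − 1 = 2 and tw(G) ≤ 2. For the lower bound, G contains the cycle b–f–d–c–b, so G is not a forest; only forests have treewidth ≤ 1, hence tw(G) ≥ 2. Hence tw(G) = 2 exactly.

Treewidth 2.
One such decomposition:
Bags: B1 = {b, c, f}  B2 = {c, d, f}  B3 = {a, c, f}  B4 = {c, e, f}
Tree: B1–B2, B2–B3, B3–B4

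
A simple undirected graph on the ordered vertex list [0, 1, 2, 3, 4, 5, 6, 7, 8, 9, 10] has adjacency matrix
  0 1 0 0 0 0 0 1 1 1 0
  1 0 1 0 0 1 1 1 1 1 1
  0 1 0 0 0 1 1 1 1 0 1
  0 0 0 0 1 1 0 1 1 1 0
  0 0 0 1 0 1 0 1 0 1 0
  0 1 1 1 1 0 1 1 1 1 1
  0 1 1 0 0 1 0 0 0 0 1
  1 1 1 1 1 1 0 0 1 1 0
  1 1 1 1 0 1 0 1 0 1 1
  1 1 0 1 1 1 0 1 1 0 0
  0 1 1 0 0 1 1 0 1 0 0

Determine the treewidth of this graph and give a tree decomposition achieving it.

Treewidth 4.
One optimal decomposition is:
Bags: B1 = {1, 2, 5, 8, 10}  B2 = {1, 2, 5, 7, 8}  B3 = {1, 2, 5, 6, 10}  B4 = {1, 5, 7, 8, 9}  B5 = {3, 5, 7, 8, 9}  B6 = {0, 1, 7, 8, 9}  B7 = {3, 4, 5, 7, 9}
Tree: B1–B2, B1–B3, B2–B4, B4–B5, B4–B6, B5–B7

The largest bag has 5 vertices, giving width 4; this decomposition certifies tw(G) ≤ 4. Conversely, {0, 1, 7, 8, 9} is a clique of size 5, and the vertices of any clique must share a bag in every tree decomposition; so some bag has ≥ 5 vertices and tw(G) ≥ 4. Therefore the treewidth is 4.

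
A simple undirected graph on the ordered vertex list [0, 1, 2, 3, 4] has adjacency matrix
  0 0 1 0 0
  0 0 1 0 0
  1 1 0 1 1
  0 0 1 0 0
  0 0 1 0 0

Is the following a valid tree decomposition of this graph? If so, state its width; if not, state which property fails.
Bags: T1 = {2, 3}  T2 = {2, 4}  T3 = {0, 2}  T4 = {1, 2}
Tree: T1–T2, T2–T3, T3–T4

Yes; width 1.

Vertex coverage: the bags together contain {0, 1, 2, 3, 4}, the full vertex set. Edge coverage: each edge of G has both endpoints in at least one bag. Running intersection: for every vertex, the bags containing it form a connected subtree. All three properties hold, so this is a valid tree decomposition of width max|bag| − 1 = 1, and hence tw(G) ≤ 1.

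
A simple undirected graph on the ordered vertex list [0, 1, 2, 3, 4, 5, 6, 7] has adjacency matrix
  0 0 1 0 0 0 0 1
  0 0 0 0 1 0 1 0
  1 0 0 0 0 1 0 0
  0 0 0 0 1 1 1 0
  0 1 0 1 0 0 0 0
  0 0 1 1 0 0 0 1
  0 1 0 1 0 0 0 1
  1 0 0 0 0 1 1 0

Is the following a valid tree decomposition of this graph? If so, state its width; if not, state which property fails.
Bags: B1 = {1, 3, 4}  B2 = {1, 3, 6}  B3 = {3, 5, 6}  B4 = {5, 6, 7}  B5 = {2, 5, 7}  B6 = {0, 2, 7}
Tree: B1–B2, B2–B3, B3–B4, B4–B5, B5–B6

Yes; width 2.

Every vertex of G appears in some bag (union = {0, 1, 2, 3, 4, 5, 6, 7}); every edge is covered by a bag; and for each vertex v the set of bags containing v is connected in the bag tree. The decomposition is therefore valid. The largest bag has 3 vertices, so the width is 2.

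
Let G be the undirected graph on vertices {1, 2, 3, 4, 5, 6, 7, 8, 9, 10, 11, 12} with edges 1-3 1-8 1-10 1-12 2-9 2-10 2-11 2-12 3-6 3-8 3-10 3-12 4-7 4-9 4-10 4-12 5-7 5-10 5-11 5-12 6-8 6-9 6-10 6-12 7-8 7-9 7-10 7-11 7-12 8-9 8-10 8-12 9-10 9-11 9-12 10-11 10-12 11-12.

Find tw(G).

A width-4 tree decomposition is:
Bags: B1 = {7, 8, 9, 10, 12}  B2 = {6, 8, 9, 10, 12}  B3 = {3, 6, 8, 10, 12}  B4 = {7, 9, 10, 11, 12}  B5 = {4, 7, 9, 10, 12}  B6 = {2, 9, 10, 11, 12}  B7 = {5, 7, 10, 11, 12}  B8 = {1, 3, 8, 10, 12}
Tree: B1–B2, B2–B3, B1–B4, B4–B5, B4–B6, B4–B7, B3–B8
Every bag has size at most 5, so the width is 5 − 1 = 4 and tw(G) ≤ 4. For the lower bound, the 5 vertices {1, 3, 8, 10, 12} are pairwise adjacent, and any tree decomposition puts a clique entirely inside one bag — forcing width ≥ 4. Hence tw(G) = 4 exactly.

4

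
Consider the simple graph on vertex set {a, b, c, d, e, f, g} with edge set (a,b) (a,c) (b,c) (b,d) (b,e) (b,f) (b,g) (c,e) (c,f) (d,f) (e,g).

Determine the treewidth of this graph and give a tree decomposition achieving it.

The largest bag has 3 vertices, giving width 2; this decomposition certifies tw(G) ≤ 2. On the other hand G contains the 3-clique {b, d, f}. A clique must lie in a single bag of any decomposition, so no decomposition can have width below 2. The upper and lower bounds meet at 2, so that is the treewidth.

Treewidth 2.
Bags: B1 = {b, d, f}  B2 = {b, c, f}  B3 = {b, c, e}  B4 = {b, e, g}  B5 = {a, b, c}
Tree: B1–B2, B2–B3, B3–B4, B2–B5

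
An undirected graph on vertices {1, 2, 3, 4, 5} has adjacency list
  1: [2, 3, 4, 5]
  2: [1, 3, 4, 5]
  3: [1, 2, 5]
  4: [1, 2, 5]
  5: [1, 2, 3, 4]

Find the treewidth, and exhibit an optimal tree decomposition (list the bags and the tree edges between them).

Treewidth 3.
Bags: B1 = {1, 2, 4, 5}  B2 = {1, 2, 3, 5}
Tree: B1–B2

The largest bag has 4 vertices, giving width 3; this decomposition certifies tw(G) ≤ 3. Conversely, {1, 2, 3, 5} is a clique of size 4, and the vertices of any clique must share a bag in every tree decomposition; so some bag has ≥ 4 vertices and tw(G) ≥ 3. Combining the bounds, tw(G) = 3.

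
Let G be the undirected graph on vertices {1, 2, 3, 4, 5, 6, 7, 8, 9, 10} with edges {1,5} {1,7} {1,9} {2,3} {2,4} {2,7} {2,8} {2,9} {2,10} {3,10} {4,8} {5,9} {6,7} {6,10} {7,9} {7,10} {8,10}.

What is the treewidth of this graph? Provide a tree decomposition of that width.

Every bag has size at most 3, so the width is 3 − 1 = 2 and tw(G) ≤ 2. For the lower bound, the 3 vertices {1, 5, 9} are pairwise adjacent, and any tree decomposition puts a clique entirely inside one bag — forcing width ≥ 2. The upper and lower bounds meet at 2, so that is the treewidth.

Treewidth 2.
One such decomposition:
Bags: B1 = {2, 8, 10}  B2 = {2, 7, 10}  B3 = {2, 3, 10}  B4 = {6, 7, 10}  B5 = {2, 7, 9}  B6 = {2, 4, 8}  B7 = {1, 7, 9}  B8 = {1, 5, 9}
Tree: B1–B2, B1–B3, B2–B4, B2–B5, B1–B6, B5–B7, B7–B8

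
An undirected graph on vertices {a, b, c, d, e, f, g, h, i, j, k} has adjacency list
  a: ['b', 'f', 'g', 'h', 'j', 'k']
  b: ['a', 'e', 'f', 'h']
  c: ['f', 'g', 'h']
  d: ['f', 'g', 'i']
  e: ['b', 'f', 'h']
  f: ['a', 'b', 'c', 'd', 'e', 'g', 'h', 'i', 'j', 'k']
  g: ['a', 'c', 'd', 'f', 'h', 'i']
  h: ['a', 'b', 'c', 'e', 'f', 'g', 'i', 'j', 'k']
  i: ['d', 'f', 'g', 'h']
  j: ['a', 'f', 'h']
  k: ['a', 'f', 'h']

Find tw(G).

3

A width-3 tree decomposition is:
Bags: B1 = {a, f, g, h}  B2 = {a, f, h, k}  B3 = {c, f, g, h}  B4 = {a, b, f, h}  B5 = {b, e, f, h}  B6 = {f, g, h, i}  B7 = {d, f, g, i}  B8 = {a, f, h, j}
Tree: B1–B2, B1–B3, B1–B4, B4–B5, B1–B6, B6–B7, B4–B8
The largest bag has 4 vertices, giving width 3; this decomposition certifies tw(G) ≤ 3. Conversely, {d, f, g, i} is a clique of size 4, and the vertices of any clique must share a bag in every tree decomposition; so some bag has ≥ 4 vertices and tw(G) ≥ 3. The upper and lower bounds meet at 3, so that is the treewidth.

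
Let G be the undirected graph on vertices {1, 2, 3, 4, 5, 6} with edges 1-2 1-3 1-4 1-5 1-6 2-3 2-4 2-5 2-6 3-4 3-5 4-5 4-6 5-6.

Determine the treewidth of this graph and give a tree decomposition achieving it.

Treewidth 4.
One such decomposition:
Bags: B1 = {1, 2, 4, 5, 6}  B2 = {1, 2, 3, 4, 5}
Tree: B1–B2

Every bag has size at most 5, so the width is 5 − 1 = 4 and tw(G) ≤ 4. On the other hand G contains the 5-clique {1, 2, 3, 4, 5}. A clique must lie in a single bag of any decomposition, so no decomposition can have width below 4. The upper and lower bounds meet at 4, so that is the treewidth.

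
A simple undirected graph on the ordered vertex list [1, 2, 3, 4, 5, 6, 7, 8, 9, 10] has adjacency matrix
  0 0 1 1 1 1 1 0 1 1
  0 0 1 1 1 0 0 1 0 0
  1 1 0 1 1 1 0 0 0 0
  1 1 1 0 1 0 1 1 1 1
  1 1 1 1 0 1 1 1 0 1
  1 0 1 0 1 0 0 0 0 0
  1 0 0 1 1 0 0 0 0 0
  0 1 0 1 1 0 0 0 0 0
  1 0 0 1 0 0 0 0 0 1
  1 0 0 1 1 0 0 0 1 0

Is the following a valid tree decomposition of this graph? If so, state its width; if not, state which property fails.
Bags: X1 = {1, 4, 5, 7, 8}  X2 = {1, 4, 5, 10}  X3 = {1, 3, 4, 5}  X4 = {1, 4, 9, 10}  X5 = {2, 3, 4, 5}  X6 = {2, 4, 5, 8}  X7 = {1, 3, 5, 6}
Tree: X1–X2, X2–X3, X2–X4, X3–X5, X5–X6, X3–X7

No — bags containing vertex 8 are not connected in the tree.

A tree decomposition must satisfy three properties: every vertex lies in some bag; for every edge, both endpoints lie together in some bag; and for every vertex, the bags containing it form a connected subtree. Here bags containing vertex 8 are not connected in the tree, so the decomposition is invalid.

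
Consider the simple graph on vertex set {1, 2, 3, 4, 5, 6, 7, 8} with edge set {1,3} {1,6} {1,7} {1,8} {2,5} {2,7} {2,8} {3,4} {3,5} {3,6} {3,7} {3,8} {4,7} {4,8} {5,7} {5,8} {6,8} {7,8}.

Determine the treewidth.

3

A width-3 tree decomposition is:
Bags: B1 = {3, 4, 7, 8}  B2 = {3, 5, 7, 8}  B3 = {2, 5, 7, 8}  B4 = {1, 3, 7, 8}  B5 = {1, 3, 6, 8}
Tree: B1–B2, B2–B3, B2–B4, B4–B5
Every bag has size at most 4, so the width is 4 − 1 = 3 and tw(G) ≤ 3. Conversely, {2, 5, 7, 8} is a clique of size 4, and the vertices of any clique must share a bag in every tree decomposition; so some bag has ≥ 4 vertices and tw(G) ≥ 3. Combining the bounds, tw(G) = 3.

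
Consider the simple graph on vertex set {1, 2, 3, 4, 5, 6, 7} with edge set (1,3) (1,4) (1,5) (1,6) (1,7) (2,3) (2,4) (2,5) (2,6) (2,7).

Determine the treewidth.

2

A width-2 tree decomposition is:
Bags: B1 = {1, 2, 6}  B2 = {1, 2, 3}  B3 = {1, 2, 4}  B4 = {1, 2, 7}  B5 = {1, 2, 5}
Tree: B1–B2, B2–B3, B3–B4, B4–B5
Each bag holds 3 vertices, so the decomposition has width 2, which upper-bounds the treewidth. For the lower bound, G contains the cycle 2–6–1–3–2, so G is not a forest; only forests have treewidth ≤ 1, hence tw(G) ≥ 2. Combining the bounds, tw(G) = 2.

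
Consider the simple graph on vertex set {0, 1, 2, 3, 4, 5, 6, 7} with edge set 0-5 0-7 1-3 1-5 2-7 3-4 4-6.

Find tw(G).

A width-1 tree decomposition is:
Bags: B1 = {2, 7}  B2 = {0, 7}  B3 = {0, 5}  B4 = {1, 5}  B5 = {1, 3}  B6 = {3, 4}  B7 = {4, 6}
Tree: B1–B2, B2–B3, B3–B4, B4–B5, B5–B6, B6–B7
Each bag holds 2 vertices, so the decomposition has width 1, which upper-bounds the treewidth. G has an edge, so its treewidth is at least 1. Combining the bounds, tw(G) = 1.

1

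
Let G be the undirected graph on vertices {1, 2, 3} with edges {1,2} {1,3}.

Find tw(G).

1

A width-1 tree decomposition is:
Bags: B1 = {1, 3}  B2 = {1, 2}
Tree: B1–B2
Every bag has size at most 2, so the width is 2 − 1 = 1 and tw(G) ≤ 1. Since G has at least one edge (e.g. 3–1), it is not an edgeless graph, so tw(G) ≥ 1. Hence tw(G) = 1 exactly.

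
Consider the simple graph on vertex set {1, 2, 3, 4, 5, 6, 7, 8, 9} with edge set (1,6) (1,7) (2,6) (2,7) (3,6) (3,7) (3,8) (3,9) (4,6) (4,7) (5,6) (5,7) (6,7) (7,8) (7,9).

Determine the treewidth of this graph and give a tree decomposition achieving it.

Every bag has size at most 3, so the width is 3 − 1 = 2 and tw(G) ≤ 2. For the lower bound, the 3 vertices {3, 7, 8} are pairwise adjacent, and any tree decomposition puts a clique entirely inside one bag — forcing width ≥ 2. Hence tw(G) = 2 exactly.

Treewidth 2.
One optimal decomposition is:
Bags: B1 = {1, 6, 7}  B2 = {2, 6, 7}  B3 = {3, 6, 7}  B4 = {5, 6, 7}  B5 = {3, 7, 8}  B6 = {3, 7, 9}  B7 = {4, 6, 7}
Tree: B1–B2, B1–B3, B2–B4, B3–B5, B5–B6, B4–B7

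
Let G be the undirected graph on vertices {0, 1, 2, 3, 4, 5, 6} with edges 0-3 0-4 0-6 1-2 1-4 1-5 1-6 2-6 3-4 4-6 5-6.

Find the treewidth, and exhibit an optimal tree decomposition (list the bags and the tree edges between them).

Treewidth 2.
Bags: B1 = {0, 4, 6}  B2 = {0, 3, 4}  B3 = {1, 4, 6}  B4 = {1, 5, 6}  B5 = {1, 2, 6}
Tree: B1–B2, B1–B3, B3–B4, B3–B5

Each bag holds 3 vertices, so the decomposition has width 2, which upper-bounds the treewidth. Conversely, {0, 3, 4} is a clique of size 3, and the vertices of any clique must share a bag in every tree decomposition; so some bag has ≥ 3 vertices and tw(G) ≥ 2. Therefore the treewidth is 2.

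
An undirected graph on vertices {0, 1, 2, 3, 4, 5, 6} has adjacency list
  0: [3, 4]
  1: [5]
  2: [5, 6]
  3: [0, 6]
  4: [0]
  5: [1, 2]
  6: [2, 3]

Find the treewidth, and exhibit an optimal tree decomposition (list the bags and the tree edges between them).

Treewidth 1.
Bags: B1 = {1, 5}  B2 = {2, 5}  B3 = {2, 6}  B4 = {3, 6}  B5 = {0, 3}  B6 = {0, 4}
Tree: B1–B2, B2–B3, B3–B4, B4–B5, B5–B6

Every bag has size at most 2, so the width is 2 − 1 = 1 and tw(G) ≤ 1. Any graph with an edge has treewidth ≥ 1, and G has the edge 1–5. The upper and lower bounds meet at 1, so that is the treewidth.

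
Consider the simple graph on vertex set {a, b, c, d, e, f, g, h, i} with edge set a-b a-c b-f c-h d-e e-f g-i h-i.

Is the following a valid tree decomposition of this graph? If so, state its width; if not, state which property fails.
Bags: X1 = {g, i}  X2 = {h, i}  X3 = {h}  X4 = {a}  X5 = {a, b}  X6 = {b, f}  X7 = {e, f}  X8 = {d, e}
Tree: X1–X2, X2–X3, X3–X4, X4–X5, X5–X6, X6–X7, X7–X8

No — vertex c appears in no bag.

A tree decomposition must satisfy three properties: every vertex lies in some bag; for every edge, both endpoints lie together in some bag; and for every vertex, the bags containing it form a connected subtree. Here vertex c appears in no bag, so the decomposition is invalid.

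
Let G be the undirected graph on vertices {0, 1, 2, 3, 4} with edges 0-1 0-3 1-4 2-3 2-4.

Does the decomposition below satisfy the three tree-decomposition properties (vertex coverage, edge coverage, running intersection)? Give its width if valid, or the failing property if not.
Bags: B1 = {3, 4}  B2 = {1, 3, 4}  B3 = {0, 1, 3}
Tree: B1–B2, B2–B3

No — vertex 2 appears in no bag.

A tree decomposition must satisfy three properties: every vertex lies in some bag; for every edge, both endpoints lie together in some bag; and for every vertex, the bags containing it form a connected subtree. Here vertex 2 appears in no bag, so the decomposition is invalid.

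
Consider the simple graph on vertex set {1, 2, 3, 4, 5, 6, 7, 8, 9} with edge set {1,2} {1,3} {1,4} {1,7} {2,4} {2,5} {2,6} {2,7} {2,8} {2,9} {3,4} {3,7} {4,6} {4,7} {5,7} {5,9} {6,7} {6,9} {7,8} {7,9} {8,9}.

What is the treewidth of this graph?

A width-3 tree decomposition is:
Bags: B1 = {2, 4, 6, 7}  B2 = {1, 2, 4, 7}  B3 = {1, 3, 4, 7}  B4 = {2, 6, 7, 9}  B5 = {2, 7, 8, 9}  B6 = {2, 5, 7, 9}
Tree: B1–B2, B2–B3, B1–B4, B4–B5, B4–B6
Every bag has size at most 4, so the width is 4 − 1 = 3 and tw(G) ≤ 3. For the lower bound, the 4 vertices {1, 2, 4, 7} are pairwise adjacent, and any tree decomposition puts a clique entirely inside one bag — forcing width ≥ 3. Combining the bounds, tw(G) = 3.

3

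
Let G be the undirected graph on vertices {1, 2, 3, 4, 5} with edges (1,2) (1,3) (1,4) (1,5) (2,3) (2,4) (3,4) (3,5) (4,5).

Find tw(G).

A width-3 tree decomposition is:
Bags: B1 = {1, 2, 3, 4}  B2 = {1, 3, 4, 5}
Tree: B1–B2
The largest bag has 4 vertices, giving width 3; this decomposition certifies tw(G) ≤ 3. On the other hand G contains the 4-clique {1, 2, 3, 4}. A clique must lie in a single bag of any decomposition, so no decomposition can have width below 3. Combining the bounds, tw(G) = 3.

3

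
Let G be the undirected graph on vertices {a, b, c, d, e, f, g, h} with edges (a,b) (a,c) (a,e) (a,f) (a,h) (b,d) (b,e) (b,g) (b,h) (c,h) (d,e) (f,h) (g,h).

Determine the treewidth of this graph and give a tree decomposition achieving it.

Every bag has size at most 3, so the width is 3 − 1 = 2 and tw(G) ≤ 2. On the other hand G contains the 3-clique {b, d, e}. A clique must lie in a single bag of any decomposition, so no decomposition can have width below 2. Combining the bounds, tw(G) = 2.

Treewidth 2.
Bags: B1 = {b, g, h}  B2 = {a, b, h}  B3 = {a, b, e}  B4 = {a, f, h}  B5 = {b, d, e}  B6 = {a, c, h}
Tree: B1–B2, B2–B3, B2–B4, B3–B5, B4–B6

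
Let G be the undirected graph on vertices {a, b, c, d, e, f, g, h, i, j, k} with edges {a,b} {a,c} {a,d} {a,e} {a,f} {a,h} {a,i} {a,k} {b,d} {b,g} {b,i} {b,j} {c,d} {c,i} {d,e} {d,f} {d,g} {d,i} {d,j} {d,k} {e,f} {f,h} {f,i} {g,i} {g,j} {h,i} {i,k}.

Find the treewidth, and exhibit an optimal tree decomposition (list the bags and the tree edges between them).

Every bag has size at most 4, so the width is 4 − 1 = 3 and tw(G) ≤ 3. Conversely, {b, d, g, j} is a clique of size 4, and the vertices of any clique must share a bag in every tree decomposition; so some bag has ≥ 4 vertices and tw(G) ≥ 3. Combining the bounds, tw(G) = 3.

Treewidth 3.
One optimal decomposition is:
Bags: B1 = {a, b, d, i}  B2 = {a, d, i, k}  B3 = {b, d, g, i}  B4 = {b, d, g, j}  B5 = {a, c, d, i}  B6 = {a, d, f, i}  B7 = {a, d, e, f}  B8 = {a, f, h, i}
Tree: B1–B2, B1–B3, B3–B4, B1–B5, B1–B6, B6–B7, B6–B8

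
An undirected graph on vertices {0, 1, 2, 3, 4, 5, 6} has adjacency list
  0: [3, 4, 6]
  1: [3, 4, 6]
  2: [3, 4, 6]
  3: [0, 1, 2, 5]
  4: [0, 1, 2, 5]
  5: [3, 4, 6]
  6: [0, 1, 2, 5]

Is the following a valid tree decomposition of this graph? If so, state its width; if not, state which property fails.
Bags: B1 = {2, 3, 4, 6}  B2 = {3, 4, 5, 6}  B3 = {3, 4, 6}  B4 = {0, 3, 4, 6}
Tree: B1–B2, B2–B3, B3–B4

A tree decomposition must satisfy three properties: every vertex lies in some bag; for every edge, both endpoints lie together in some bag; and for every vertex, the bags containing it form a connected subtree. Here vertex 1 appears in no bag, so the decomposition is invalid.

No — vertex 1 appears in no bag.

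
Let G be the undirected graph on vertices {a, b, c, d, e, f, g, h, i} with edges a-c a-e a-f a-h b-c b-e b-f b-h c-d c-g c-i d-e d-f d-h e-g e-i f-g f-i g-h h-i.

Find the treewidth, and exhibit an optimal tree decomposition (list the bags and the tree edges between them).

Treewidth 4.
Bags: B1 = {c, e, f, g, h}  B2 = {a, c, e, f, h}  B3 = {b, c, e, f, h}  B4 = {c, e, f, h, i}  B5 = {c, d, e, f, h}
Tree: B1–B2, B2–B3, B3–B4, B4–B5

Each bag holds 5 vertices, so the decomposition has width 4, which upper-bounds the treewidth. For the lower bound: the 5 vertex sets {f,g}, {a,c}, {b,h}, {e}, {i} are disjoint, each induces a connected subgraph, and every pair is joined by at least one edge of G. Contracting each set to a single vertex therefore yields K_{5} as a minor, and since treewidth is minor-monotone, tw(G) ≥ tw(K_{5}) = 4. Therefore the treewidth is 4.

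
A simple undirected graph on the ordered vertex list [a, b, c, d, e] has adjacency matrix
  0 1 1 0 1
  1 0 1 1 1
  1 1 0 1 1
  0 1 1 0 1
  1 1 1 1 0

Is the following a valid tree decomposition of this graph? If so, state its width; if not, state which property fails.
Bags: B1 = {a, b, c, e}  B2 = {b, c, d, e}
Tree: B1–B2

Yes; width 3.

Checking the three conditions: (i) the bags cover all of {a, b, c, d, e}; (ii) for each edge, some bag contains both endpoints; (iii) the bags containing any fixed vertex form a subtree. All hold, so the decomposition is valid with width 4 − 1 = 3.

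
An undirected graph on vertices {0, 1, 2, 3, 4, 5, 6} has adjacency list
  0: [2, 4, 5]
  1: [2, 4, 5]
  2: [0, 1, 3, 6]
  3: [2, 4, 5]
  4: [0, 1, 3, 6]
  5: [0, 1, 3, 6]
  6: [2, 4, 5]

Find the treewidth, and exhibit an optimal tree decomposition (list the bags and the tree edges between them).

Every bag has size at most 4, so the width is 4 − 1 = 3 and tw(G) ≤ 3. For the lower bound: the 4 vertex sets {4,6}, {1,2}, {5}, {3} are disjoint, each induces a connected subgraph, and every pair is joined by at least one edge of G. Contracting each set to a single vertex therefore yields K_{4} as a minor, and since treewidth is minor-monotone, tw(G) ≥ tw(K_{4}) = 3. Therefore the treewidth is 3.

Treewidth 3.
One optimal decomposition is:
Bags: B1 = {2, 4, 5, 6}  B2 = {1, 2, 4, 5}  B3 = {2, 3, 4, 5}  B4 = {0, 2, 4, 5}
Tree: B1–B2, B2–B3, B3–B4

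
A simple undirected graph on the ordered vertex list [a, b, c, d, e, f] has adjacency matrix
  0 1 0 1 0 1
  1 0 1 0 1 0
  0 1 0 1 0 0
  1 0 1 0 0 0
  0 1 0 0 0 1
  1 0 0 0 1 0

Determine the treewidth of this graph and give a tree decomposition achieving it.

Treewidth 2.
Bags: B1 = {b, e, f}  B2 = {a, b, f}  B3 = {a, b, c}  B4 = {a, c, d}
Tree: B1–B2, B2–B3, B3–B4

Every bag has size at most 3, so the width is 3 − 1 = 2 and tw(G) ≤ 2. Since e–f–a–b–e is a cycle in G, G is not acyclic. Forests are exactly the graphs of treewidth ≤ 1, so tw(G) ≥ 2. Hence tw(G) = 2 exactly.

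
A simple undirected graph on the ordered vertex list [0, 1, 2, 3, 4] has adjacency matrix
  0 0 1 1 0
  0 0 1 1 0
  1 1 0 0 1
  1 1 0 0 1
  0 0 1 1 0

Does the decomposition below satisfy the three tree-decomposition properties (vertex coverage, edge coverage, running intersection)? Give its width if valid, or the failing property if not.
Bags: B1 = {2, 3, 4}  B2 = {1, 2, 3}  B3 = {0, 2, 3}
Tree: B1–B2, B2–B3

Yes; width 2.

Every vertex of G appears in some bag (union = {0, 1, 2, 3, 4}); every edge is covered by a bag; and for each vertex v the set of bags containing v is connected in the bag tree. The decomposition is therefore valid. The largest bag has 3 vertices, so the width is 2.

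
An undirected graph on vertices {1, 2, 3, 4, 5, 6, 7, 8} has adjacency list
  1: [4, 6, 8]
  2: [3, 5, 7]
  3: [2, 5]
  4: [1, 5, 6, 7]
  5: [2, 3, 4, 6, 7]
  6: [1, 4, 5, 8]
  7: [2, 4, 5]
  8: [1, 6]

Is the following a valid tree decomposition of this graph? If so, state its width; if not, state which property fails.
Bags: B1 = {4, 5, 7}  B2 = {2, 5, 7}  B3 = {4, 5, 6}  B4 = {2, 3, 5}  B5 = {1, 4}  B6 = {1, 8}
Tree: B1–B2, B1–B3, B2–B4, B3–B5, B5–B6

A tree decomposition must satisfy three properties: every vertex lies in some bag; for every edge, both endpoints lie together in some bag; and for every vertex, the bags containing it form a connected subtree. Here edge (6,1) lies in no bag, so the decomposition is invalid.

No — edge (6,1) lies in no bag.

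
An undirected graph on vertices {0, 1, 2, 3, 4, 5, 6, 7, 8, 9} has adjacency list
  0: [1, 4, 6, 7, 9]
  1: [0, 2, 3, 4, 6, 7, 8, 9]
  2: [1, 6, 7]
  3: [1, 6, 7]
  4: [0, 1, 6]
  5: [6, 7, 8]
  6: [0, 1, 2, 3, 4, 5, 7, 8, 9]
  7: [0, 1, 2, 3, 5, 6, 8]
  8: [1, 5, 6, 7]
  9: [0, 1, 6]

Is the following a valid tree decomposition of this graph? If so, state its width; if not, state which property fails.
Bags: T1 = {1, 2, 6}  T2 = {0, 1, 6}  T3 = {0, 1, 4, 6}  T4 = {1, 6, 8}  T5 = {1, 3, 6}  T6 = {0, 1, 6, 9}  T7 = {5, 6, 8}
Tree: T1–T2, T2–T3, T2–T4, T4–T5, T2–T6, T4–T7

A tree decomposition must satisfy three properties: every vertex lies in some bag; for every edge, both endpoints lie together in some bag; and for every vertex, the bags containing it form a connected subtree. Here vertex 7 appears in no bag, so the decomposition is invalid.

No — vertex 7 appears in no bag.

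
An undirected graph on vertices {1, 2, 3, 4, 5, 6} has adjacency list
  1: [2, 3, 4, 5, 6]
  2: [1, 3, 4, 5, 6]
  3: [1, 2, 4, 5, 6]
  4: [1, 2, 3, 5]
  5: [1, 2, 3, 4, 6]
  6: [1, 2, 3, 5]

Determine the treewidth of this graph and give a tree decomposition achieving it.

Treewidth 4.
One optimal decomposition is:
Bags: B1 = {1, 2, 3, 5, 6}  B2 = {1, 2, 3, 4, 5}
Tree: B1–B2

Each bag holds 5 vertices, so the decomposition has width 4, which upper-bounds the treewidth. Conversely, {1, 2, 3, 4, 5} is a clique of size 5, and the vertices of any clique must share a bag in every tree decomposition; so some bag has ≥ 5 vertices and tw(G) ≥ 4. Hence tw(G) = 4 exactly.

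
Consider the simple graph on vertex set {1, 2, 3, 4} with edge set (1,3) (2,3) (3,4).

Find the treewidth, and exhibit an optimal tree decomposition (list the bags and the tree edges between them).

Each bag holds 2 vertices, so the decomposition has width 1, which upper-bounds the treewidth. Any graph with an edge has treewidth ≥ 1, and G has the edge 2–3. Therefore the treewidth is 1.

Treewidth 1.
One optimal decomposition is:
Bags: B1 = {2, 3}  B2 = {3, 4}  B3 = {1, 3}
Tree: B1–B2, B2–B3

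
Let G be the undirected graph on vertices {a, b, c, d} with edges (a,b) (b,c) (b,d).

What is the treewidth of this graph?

1

A width-1 tree decomposition is:
Bags: B1 = {b, c}  B2 = {b, d}  B3 = {a, b}
Tree: B1–B2, B1–B3
Every bag has size at most 2, so the width is 2 − 1 = 1 and tw(G) ≤ 1. G has an edge, so its treewidth is at least 1. The upper and lower bounds meet at 1, so that is the treewidth.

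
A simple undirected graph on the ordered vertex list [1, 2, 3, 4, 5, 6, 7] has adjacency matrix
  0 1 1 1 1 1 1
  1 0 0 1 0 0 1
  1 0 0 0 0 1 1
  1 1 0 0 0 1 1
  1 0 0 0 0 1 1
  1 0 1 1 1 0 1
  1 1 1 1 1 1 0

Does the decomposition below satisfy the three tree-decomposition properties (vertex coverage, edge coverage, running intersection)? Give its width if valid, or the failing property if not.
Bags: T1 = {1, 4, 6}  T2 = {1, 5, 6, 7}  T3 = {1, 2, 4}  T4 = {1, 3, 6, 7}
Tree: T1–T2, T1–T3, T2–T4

A tree decomposition must satisfy three properties: every vertex lies in some bag; for every edge, both endpoints lie together in some bag; and for every vertex, the bags containing it form a connected subtree. Here edge (7,4) lies in no bag, so the decomposition is invalid.

No — edge (7,4) lies in no bag.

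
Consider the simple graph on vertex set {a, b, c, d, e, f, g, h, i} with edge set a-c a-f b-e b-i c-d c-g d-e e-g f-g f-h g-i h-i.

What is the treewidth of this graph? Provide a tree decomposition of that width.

Treewidth 3.
One optimal decomposition is:
Bags: B1 = {b, d, e, i}  B2 = {d, e, g, i}  B3 = {c, d, g, i}  B4 = {c, g, h, i}  B5 = {c, f, g, h}  B6 = {a, c, f, h}
Tree: B1–B2, B2–B3, B3–B4, B4–B5, B5–B6

Every bag has size at most 4, so the width is 4 − 1 = 3 and tw(G) ≤ 3. For the lower bound: the 4 vertex sets {b,d,e}, {i}, {g}, {a,c,f,h} are disjoint, each induces a connected subgraph, and every pair is joined by at least one edge of G. Contracting each set to a single vertex therefore yields K_{4} as a minor, and since treewidth is minor-monotone, tw(G) ≥ tw(K_{4}) = 3. The upper and lower bounds meet at 3, so that is the treewidth.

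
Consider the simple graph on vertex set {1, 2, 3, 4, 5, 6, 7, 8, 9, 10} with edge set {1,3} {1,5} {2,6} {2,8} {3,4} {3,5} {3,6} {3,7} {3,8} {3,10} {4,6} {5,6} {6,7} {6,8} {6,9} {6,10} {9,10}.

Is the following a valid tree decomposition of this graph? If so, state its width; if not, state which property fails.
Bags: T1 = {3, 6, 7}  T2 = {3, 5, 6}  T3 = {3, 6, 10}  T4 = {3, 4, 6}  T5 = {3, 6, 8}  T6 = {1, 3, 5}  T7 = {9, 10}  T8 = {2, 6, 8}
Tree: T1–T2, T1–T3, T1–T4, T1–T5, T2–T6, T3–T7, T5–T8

No — edge (6,9) lies in no bag.

A tree decomposition must satisfy three properties: every vertex lies in some bag; for every edge, both endpoints lie together in some bag; and for every vertex, the bags containing it form a connected subtree. Here edge (6,9) lies in no bag, so the decomposition is invalid.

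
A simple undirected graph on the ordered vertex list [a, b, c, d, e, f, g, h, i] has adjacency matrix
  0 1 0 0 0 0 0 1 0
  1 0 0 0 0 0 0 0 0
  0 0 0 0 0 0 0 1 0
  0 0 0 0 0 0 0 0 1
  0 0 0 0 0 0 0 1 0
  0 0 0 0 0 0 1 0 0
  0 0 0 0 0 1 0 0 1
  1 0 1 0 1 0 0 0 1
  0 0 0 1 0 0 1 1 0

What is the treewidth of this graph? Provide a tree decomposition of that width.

Treewidth 1.
One such decomposition:
Bags: B1 = {h, i}  B2 = {c, h}  B3 = {a, h}  B4 = {a, b}  B5 = {d, i}  B6 = {g, i}  B7 = {e, h}  B8 = {f, g}
Tree: B1–B2, B1–B3, B3–B4, B1–B5, B1–B6, B2–B7, B6–B8

Every bag has size at most 2, so the width is 2 − 1 = 1 and tw(G) ≤ 1. Any graph with an edge has treewidth ≥ 1, and G has the edge i–h. Combining the bounds, tw(G) = 1.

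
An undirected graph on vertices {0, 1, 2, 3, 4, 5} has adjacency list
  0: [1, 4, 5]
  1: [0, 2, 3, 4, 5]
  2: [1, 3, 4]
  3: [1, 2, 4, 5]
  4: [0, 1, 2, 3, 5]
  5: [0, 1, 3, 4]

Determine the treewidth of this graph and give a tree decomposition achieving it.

Treewidth 3.
One optimal decomposition is:
Bags: B1 = {0, 1, 4, 5}  B2 = {1, 3, 4, 5}  B3 = {1, 2, 3, 4}
Tree: B1–B2, B2–B3

Each bag holds 4 vertices, so the decomposition has width 3, which upper-bounds the treewidth. On the other hand G contains the 4-clique {0, 1, 4, 5}. A clique must lie in a single bag of any decomposition, so no decomposition can have width below 3. Hence tw(G) = 3 exactly.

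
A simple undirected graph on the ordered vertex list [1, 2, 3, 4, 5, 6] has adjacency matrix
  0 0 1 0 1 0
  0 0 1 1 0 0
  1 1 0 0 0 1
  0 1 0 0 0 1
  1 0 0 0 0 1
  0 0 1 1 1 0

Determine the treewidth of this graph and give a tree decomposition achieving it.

Treewidth 2.
Bags: B1 = {2, 3, 4}  B2 = {3, 4, 6}  B3 = {1, 3, 6}  B4 = {1, 5, 6}
Tree: B1–B2, B2–B3, B3–B4

Each bag holds 3 vertices, so the decomposition has width 2, which upper-bounds the treewidth. For the lower bound, G contains the cycle 2–4–6–3–2, so G is not a forest; only forests have treewidth ≤ 1, hence tw(G) ≥ 2. Therefore the treewidth is 2.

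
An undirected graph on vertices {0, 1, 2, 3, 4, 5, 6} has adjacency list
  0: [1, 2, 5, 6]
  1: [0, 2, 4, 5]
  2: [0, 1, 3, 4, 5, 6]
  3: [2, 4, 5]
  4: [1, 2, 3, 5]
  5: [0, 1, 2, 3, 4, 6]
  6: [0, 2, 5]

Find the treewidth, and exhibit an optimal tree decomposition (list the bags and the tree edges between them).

Treewidth 3.
One optimal decomposition is:
Bags: B1 = {2, 3, 4, 5}  B2 = {1, 2, 4, 5}  B3 = {0, 1, 2, 5}  B4 = {0, 2, 5, 6}
Tree: B1–B2, B2–B3, B3–B4

Each bag holds 4 vertices, so the decomposition has width 3, which upper-bounds the treewidth. On the other hand G contains the 4-clique {0, 1, 2, 5}. A clique must lie in a single bag of any decomposition, so no decomposition can have width below 3. Hence tw(G) = 3 exactly.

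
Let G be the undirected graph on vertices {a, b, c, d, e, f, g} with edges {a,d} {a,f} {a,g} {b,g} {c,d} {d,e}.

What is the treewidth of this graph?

1

A width-1 tree decomposition is:
Bags: B1 = {b, g}  B2 = {a, g}  B3 = {a, d}  B4 = {c, d}  B5 = {d, e}  B6 = {a, f}
Tree: B1–B2, B2–B3, B3–B4, B4–B5, B3–B6
Each bag holds 2 vertices, so the decomposition has width 1, which upper-bounds the treewidth. Since G has at least one edge (e.g. b–g), it is not an edgeless graph, so tw(G) ≥ 1. Combining the bounds, tw(G) = 1.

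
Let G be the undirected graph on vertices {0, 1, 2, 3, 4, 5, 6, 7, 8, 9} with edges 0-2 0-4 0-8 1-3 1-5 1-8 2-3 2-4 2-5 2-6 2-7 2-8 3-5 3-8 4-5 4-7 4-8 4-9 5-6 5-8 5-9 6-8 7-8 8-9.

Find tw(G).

3

A width-3 tree decomposition is:
Bags: B1 = {2, 4, 5, 8}  B2 = {2, 3, 5, 8}  B3 = {2, 5, 6, 8}  B4 = {2, 4, 7, 8}  B5 = {0, 2, 4, 8}  B6 = {4, 5, 8, 9}  B7 = {1, 3, 5, 8}
Tree: B1–B2, B2–B3, B1–B4, B4–B5, B1–B6, B2–B7
Each bag holds 4 vertices, so the decomposition has width 3, which upper-bounds the treewidth. On the other hand G contains the 4-clique {1, 3, 5, 8}. A clique must lie in a single bag of any decomposition, so no decomposition can have width below 3. Therefore the treewidth is 3.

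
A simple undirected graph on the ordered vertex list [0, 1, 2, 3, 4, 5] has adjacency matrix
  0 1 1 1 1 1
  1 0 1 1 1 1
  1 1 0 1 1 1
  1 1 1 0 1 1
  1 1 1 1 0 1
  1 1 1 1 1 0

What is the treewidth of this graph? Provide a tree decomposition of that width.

With just one bag of size 6, the width is 6 − 1 = 5, so tw(G) ≤ 5. Conversely, {0, 1, 2, 3, 4, 5} is a clique of size 6, and the vertices of any clique must share a bag in every tree decomposition; so some bag has ≥ 6 vertices and tw(G) ≥ 5. Therefore the treewidth is 5.

Treewidth 5.
One optimal decomposition is:
Bags: B1 = {0, 1, 2, 3, 4, 5}
Tree: (single bag)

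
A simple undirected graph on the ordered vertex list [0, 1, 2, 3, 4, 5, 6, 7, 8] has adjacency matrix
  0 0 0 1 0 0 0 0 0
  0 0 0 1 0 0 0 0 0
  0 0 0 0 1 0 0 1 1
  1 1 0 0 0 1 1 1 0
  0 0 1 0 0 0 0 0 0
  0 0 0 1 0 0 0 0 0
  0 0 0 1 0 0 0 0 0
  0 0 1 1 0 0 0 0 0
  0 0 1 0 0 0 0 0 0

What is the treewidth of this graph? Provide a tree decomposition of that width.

Each bag holds 2 vertices, so the decomposition has width 1, which upper-bounds the treewidth. G has an edge, so its treewidth is at least 1. Combining the bounds, tw(G) = 1.

Treewidth 1.
One such decomposition:
Bags: B1 = {2, 7}  B2 = {3, 7}  B3 = {2, 4}  B4 = {3, 5}  B5 = {0, 3}  B6 = {3, 6}  B7 = {2, 8}  B8 = {1, 3}
Tree: B1–B2, B1–B3, B2–B4, B4–B5, B4–B6, B1–B7, B4–B8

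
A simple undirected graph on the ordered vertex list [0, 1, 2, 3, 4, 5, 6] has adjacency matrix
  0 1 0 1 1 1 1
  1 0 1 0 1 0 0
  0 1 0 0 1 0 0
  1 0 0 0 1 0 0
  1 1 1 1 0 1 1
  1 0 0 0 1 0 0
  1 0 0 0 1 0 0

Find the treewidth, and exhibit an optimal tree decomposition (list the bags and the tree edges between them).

The largest bag has 3 vertices, giving width 2; this decomposition certifies tw(G) ≤ 2. On the other hand G contains the 3-clique {0, 1, 4}. A clique must lie in a single bag of any decomposition, so no decomposition can have width below 2. Therefore the treewidth is 2.

Treewidth 2.
One optimal decomposition is:
Bags: B1 = {0, 1, 4}  B2 = {0, 4, 6}  B3 = {0, 3, 4}  B4 = {0, 4, 5}  B5 = {1, 2, 4}
Tree: B1–B2, B1–B3, B3–B4, B1–B5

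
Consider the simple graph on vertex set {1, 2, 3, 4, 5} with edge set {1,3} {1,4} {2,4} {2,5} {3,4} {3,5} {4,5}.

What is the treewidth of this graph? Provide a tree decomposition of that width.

Treewidth 2.
One optimal decomposition is:
Bags: B1 = {3, 4, 5}  B2 = {1, 3, 4}  B3 = {2, 4, 5}
Tree: B1–B2, B1–B3

Each bag holds 3 vertices, so the decomposition has width 2, which upper-bounds the treewidth. Conversely, {2, 4, 5} is a clique of size 3, and the vertices of any clique must share a bag in every tree decomposition; so some bag has ≥ 3 vertices and tw(G) ≥ 2. Hence tw(G) = 2 exactly.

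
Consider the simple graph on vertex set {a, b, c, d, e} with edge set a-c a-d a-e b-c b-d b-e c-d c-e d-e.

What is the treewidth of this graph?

A width-3 tree decomposition is:
Bags: B1 = {b, c, d, e}  B2 = {a, c, d, e}
Tree: B1–B2
Each bag holds 4 vertices, so the decomposition has width 3, which upper-bounds the treewidth. On the other hand G contains the 4-clique {a, c, d, e}. A clique must lie in a single bag of any decomposition, so no decomposition can have width below 3. Combining the bounds, tw(G) = 3.

3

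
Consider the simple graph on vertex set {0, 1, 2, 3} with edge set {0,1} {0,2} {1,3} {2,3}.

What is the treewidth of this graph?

2

A width-2 tree decomposition is:
Bags: B1 = {0, 1, 2}  B2 = {1, 2, 3}
Tree: B1–B2
Each bag holds 3 vertices, so the decomposition has width 2, which upper-bounds the treewidth. Since 1–0–2–3–1 is a cycle in G, G is not acyclic. Forests are exactly the graphs of treewidth ≤ 1, so tw(G) ≥ 2. The upper and lower bounds meet at 2, so that is the treewidth.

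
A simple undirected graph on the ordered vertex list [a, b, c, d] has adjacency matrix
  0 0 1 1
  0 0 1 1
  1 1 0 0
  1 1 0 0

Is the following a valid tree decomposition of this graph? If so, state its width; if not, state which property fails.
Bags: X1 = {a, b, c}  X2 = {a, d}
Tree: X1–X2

A tree decomposition must satisfy three properties: every vertex lies in some bag; for every edge, both endpoints lie together in some bag; and for every vertex, the bags containing it form a connected subtree. Here edge (b,d) lies in no bag, so the decomposition is invalid.

No — edge (b,d) lies in no bag.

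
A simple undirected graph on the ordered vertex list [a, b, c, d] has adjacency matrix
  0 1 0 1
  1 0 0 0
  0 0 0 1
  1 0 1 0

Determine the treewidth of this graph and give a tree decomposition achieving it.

Treewidth 1.
Bags: B1 = {a, d}  B2 = {c, d}  B3 = {a, b}
Tree: B1–B2, B1–B3

Each bag holds 2 vertices, so the decomposition has width 1, which upper-bounds the treewidth. Since G has at least one edge (e.g. d–a), it is not an edgeless graph, so tw(G) ≥ 1. The upper and lower bounds meet at 1, so that is the treewidth.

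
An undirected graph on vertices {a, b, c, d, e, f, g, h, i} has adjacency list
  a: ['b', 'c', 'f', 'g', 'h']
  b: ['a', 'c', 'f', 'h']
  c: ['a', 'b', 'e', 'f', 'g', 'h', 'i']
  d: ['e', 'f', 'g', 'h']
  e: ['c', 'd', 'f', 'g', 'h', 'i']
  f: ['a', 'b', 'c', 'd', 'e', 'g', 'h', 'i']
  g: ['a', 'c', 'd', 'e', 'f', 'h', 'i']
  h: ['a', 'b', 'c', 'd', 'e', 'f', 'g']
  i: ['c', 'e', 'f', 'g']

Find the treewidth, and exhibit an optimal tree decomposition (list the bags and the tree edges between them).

Treewidth 4.
One optimal decomposition is:
Bags: B1 = {c, e, f, g, h}  B2 = {d, e, f, g, h}  B3 = {c, e, f, g, i}  B4 = {a, c, f, g, h}  B5 = {a, b, c, f, h}
Tree: B1–B2, B1–B3, B1–B4, B4–B5

The largest bag has 5 vertices, giving width 4; this decomposition certifies tw(G) ≤ 4. On the other hand G contains the 5-clique {d, e, f, g, h}. A clique must lie in a single bag of any decomposition, so no decomposition can have width below 4. Therefore the treewidth is 4.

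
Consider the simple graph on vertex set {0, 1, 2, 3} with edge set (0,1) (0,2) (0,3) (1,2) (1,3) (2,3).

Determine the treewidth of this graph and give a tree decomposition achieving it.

Treewidth 3.
One optimal decomposition is:
Bags: B1 = {0, 1, 2, 3}
Tree: (single bag)

A single bag containing all 4 vertices is trivially a valid decomposition of width 3. For the lower bound, the 4 vertices {0, 1, 2, 3} are pairwise adjacent, and any tree decomposition puts a clique entirely inside one bag — forcing width ≥ 3. Combining the bounds, tw(G) = 3.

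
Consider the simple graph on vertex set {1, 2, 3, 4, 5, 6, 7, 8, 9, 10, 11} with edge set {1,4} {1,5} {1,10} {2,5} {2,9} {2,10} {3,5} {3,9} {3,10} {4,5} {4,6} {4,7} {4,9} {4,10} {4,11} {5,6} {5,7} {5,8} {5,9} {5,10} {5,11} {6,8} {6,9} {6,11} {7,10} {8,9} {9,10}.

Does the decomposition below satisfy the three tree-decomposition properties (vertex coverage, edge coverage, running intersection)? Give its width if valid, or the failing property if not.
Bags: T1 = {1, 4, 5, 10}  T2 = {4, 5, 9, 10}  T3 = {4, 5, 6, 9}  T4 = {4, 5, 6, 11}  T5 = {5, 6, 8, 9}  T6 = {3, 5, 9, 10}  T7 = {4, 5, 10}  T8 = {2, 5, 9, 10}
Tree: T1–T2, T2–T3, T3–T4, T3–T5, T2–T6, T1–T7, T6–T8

A tree decomposition must satisfy three properties: every vertex lies in some bag; for every edge, both endpoints lie together in some bag; and for every vertex, the bags containing it form a connected subtree. Here vertex 7 appears in no bag, so the decomposition is invalid.

No — vertex 7 appears in no bag.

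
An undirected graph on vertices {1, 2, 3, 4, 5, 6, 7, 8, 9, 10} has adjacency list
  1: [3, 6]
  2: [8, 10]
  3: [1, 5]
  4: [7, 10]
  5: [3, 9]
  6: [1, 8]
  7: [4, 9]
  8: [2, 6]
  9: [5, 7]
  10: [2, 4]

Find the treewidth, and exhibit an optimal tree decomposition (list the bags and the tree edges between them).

Treewidth 2.
One optimal decomposition is:
Bags: B1 = {4, 7, 9}  B2 = {4, 5, 9}  B3 = {3, 4, 5}  B4 = {1, 3, 4}  B5 = {1, 4, 6}  B6 = {4, 6, 8}  B7 = {2, 4, 8}  B8 = {2, 4, 10}
Tree: B1–B2, B2–B3, B3–B4, B4–B5, B5–B6, B6–B7, B7–B8

The largest bag has 3 vertices, giving width 2; this decomposition certifies tw(G) ≤ 2. For the lower bound, G contains the cycle 4–7–9–5–3–1–6–8–2–10–4, so G is not a forest; only forests have treewidth ≤ 1, hence tw(G) ≥ 2. Combining the bounds, tw(G) = 2.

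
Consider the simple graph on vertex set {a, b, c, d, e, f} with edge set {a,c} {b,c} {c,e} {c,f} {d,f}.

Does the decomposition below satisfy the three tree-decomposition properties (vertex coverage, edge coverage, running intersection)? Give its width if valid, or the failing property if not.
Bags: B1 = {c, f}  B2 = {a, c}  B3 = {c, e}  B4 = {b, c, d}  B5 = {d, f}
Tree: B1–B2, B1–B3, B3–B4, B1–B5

No — bags containing vertex d are not connected in the tree.

A tree decomposition must satisfy three properties: every vertex lies in some bag; for every edge, both endpoints lie together in some bag; and for every vertex, the bags containing it form a connected subtree. Here bags containing vertex d are not connected in the tree, so the decomposition is invalid.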